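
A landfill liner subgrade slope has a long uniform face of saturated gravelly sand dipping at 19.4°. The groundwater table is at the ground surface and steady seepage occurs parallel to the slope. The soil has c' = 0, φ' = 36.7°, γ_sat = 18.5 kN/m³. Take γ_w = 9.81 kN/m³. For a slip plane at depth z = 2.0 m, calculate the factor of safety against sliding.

With seepage parallel to the slope and the water table at the surface, the effective normal stress on the slip plane uses the buoyant unit weight γ' = γ_sat − γ_w while the driving shear stress uses γ_sat:
FS = [c' + γ' z cos²β tanφ'] / [γ_sat z sinβ cosβ]
(For c' = 0 this reduces to FS = (γ'/γ_sat)·tanφ'/tanβ.)
γ' = 18.5 − 9.81 = 8.69 kN/m³
Numerator = 0.0 + 8.69·2.0·cos²19.4°·tan36.7° = 0.0 + 8.69·2.0·0.8897·0.7454 = 11.525 kPa
Denominator = 18.5·2.0·sin19.4°·cos19.4° = 18.5·2.0·0.3322·0.9432 = 11.592 kPa
FS = 11.525 / 11.592 = 0.994

FS = 0.99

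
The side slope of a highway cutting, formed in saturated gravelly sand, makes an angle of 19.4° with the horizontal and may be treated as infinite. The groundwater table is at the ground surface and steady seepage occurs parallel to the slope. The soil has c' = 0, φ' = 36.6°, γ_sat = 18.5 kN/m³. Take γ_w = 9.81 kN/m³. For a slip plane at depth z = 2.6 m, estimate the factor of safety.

FS = 0.99

With seepage parallel to the slope and the water table at the surface, the effective normal stress on the slip plane uses the buoyant unit weight γ' = γ_sat − γ_w while the driving shear stress uses γ_sat:
FS = [c' + γ' z cos²β tanφ'] / [γ_sat z sinβ cosβ]
(For c' = 0 this reduces to FS = (γ'/γ_sat)·tanφ'/tanβ.)
γ' = 18.5 − 9.81 = 8.69 kN/m³
Numerator = 0.0 + 8.69·2.6·cos²19.4°·tan36.6° = 0.0 + 8.69·2.6·0.8897·0.7427 = 14.928 kPa
Denominator = 18.5·2.6·sin19.4°·cos19.4° = 18.5·2.6·0.3322·0.9432 = 15.070 kPa
FS = 14.928 / 15.070 = 0.991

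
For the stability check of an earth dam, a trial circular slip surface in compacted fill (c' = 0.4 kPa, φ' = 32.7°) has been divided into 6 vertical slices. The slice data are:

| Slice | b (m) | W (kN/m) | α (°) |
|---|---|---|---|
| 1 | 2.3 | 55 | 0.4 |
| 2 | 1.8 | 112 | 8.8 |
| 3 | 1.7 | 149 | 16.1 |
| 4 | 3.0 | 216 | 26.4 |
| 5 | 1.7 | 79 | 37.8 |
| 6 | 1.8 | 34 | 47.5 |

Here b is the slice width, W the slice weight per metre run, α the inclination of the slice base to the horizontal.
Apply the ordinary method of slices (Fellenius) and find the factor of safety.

Ordinary method of slices: FS = Σ[c'·Δl_i + (W_i cosα_i)·tanφ'] / Σ W_i sinα_i, with Δl_i = b_i / cosα_i.
Slice 1: Δl = 2.3/cos0.4° = 2.300 m; N'_1 = 55·cos0.4° = 55.0; c'Δl = 0.92; W sinα = 0.4
Slice 2: Δl = 1.8/cos8.8° = 1.821 m; N'_2 = 112·cos8.8° = 110.7; c'Δl = 0.73; W sinα = 17.1
Slice 3: Δl = 1.7/cos16.1° = 1.769 m; N'_3 = 149·cos16.1° = 143.2; c'Δl = 0.71; W sinα = 41.3
Slice 4: Δl = 3.0/cos26.4° = 3.349 m; N'_4 = 216·cos26.4° = 193.5; c'Δl = 1.34; W sinα = 96.0
Slice 5: Δl = 1.7/cos37.8° = 2.151 m; N'_5 = 79·cos37.8° = 62.4; c'Δl = 0.86; W sinα = 48.4
Slice 6: Δl = 1.8/cos47.5° = 2.664 m; N'_6 = 34·cos47.5° = 23.0; c'Δl = 1.07; W sinα = 25.1
Σc'Δl = 5.6 kN/m; ΣN' = 587.7 kN/m; ΣW sinα = 228.4 kN/m
Resisting = 5.6 + 587.7·tan32.7° = 5.6 + 377.3 = 382.9 kN/m
FS = 382.9 / 228.4 = 1.677

FS = 1.68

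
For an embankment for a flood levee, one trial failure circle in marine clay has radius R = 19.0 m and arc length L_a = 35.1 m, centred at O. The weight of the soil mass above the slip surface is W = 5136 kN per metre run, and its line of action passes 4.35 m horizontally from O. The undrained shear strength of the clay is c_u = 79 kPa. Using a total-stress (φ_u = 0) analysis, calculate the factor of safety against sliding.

Taking moments about the centre O, the resisting moment is provided by the undrained shear strength acting along the arc:
M_R = c_u·L_a·R = 79·35.10·19.0 = 52685.1 kN·m/m
M_D = W·d = 5136·4.35 = 22341.6 kN·m/m
FS = M_R / M_D = 52685.1 / 22341.6 = 2.358

FS = 2.36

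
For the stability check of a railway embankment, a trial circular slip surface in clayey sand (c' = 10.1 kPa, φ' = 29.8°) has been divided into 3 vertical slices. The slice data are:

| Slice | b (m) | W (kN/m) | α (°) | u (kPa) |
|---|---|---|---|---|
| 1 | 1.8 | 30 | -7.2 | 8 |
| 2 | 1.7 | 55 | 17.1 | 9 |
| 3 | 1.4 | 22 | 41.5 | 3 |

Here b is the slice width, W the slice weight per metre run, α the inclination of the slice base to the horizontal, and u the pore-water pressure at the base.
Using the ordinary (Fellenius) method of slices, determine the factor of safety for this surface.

Ordinary method of slices: FS = Σ[c'·Δl_i + (W_i cosα_i − u_i·Δl_i)·tanφ'] / Σ W_i sinα_i, with Δl_i = b_i / cosα_i.
Slice 1: Δl = 1.8/cos(-7.2°) = 1.814 m; N'_1 = 30·cos(-7.2°) − 8·1.814 = 15.2; c'Δl = 18.32; W sinα = -3.8
Slice 2: Δl = 1.7/cos17.1° = 1.779 m; N'_2 = 55·cos17.1° − 9·1.779 = 36.6; c'Δl = 17.96; W sinα = 16.2
Slice 3: Δl = 1.4/cos41.5° = 1.869 m; N'_3 = 22·cos41.5° − 3·1.869 = 10.9; c'Δl = 18.88; W sinα = 14.6
Σc'Δl = 55.2 kN/m; ΣN' = 62.7 kN/m; ΣW sinα = 27.0 kN/m
Resisting = 55.2 + 62.7·tan29.8° = 55.2 + 35.9 = 91.1 kN/m
FS = 91.1 / 27.0 = 3.374

FS = 3.37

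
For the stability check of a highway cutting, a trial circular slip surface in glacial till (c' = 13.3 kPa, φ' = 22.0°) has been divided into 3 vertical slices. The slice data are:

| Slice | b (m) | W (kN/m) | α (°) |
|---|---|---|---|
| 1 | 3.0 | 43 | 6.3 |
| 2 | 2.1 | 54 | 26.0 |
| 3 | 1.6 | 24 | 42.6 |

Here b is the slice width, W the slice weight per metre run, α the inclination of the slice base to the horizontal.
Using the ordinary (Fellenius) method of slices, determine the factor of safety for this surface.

Ordinary method of slices: FS = Σ[c'·Δl_i + (W_i cosα_i)·tanφ'] / Σ W_i sinα_i, with Δl_i = b_i / cosα_i.
Slice 1: Δl = 3.0/cos6.3° = 3.018 m; N'_1 = 43·cos6.3° = 42.7; c'Δl = 40.14; W sinα = 4.7
Slice 2: Δl = 2.1/cos26.0° = 2.336 m; N'_2 = 54·cos26.0° = 48.5; c'Δl = 31.07; W sinα = 23.7
Slice 3: Δl = 1.6/cos42.6° = 2.174 m; N'_3 = 24·cos42.6° = 17.7; c'Δl = 28.91; W sinα = 16.2
Σc'Δl = 100.1 kN/m; ΣN' = 108.9 kN/m; ΣW sinα = 44.6 kN/m
Resisting = 100.1 + 108.9·tan22.0° = 100.1 + 44.0 = 144.1 kN/m
FS = 144.1 / 44.6 = 3.229

FS = 3.23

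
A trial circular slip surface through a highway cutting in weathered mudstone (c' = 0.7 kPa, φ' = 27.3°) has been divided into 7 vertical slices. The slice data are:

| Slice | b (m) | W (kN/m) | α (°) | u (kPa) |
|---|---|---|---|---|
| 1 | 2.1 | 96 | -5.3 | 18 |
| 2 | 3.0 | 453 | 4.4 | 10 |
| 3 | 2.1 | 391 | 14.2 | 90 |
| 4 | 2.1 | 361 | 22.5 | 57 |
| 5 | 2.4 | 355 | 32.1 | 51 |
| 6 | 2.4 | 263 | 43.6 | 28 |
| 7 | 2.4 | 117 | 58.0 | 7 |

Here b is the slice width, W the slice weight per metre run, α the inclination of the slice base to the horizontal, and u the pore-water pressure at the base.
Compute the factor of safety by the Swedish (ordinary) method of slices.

Ordinary method of slices: FS = Σ[c'·Δl_i + (W_i cosα_i − u_i·Δl_i)·tanφ'] / Σ W_i sinα_i, with Δl_i = b_i / cosα_i.
Slice 1: Δl = 2.1/cos(-5.3°) = 2.109 m; N'_1 = 96·cos(-5.3°) − 18·2.109 = 57.6; c'Δl = 1.48; W sinα = -8.9
Slice 2: Δl = 3.0/cos4.4° = 3.009 m; N'_2 = 453·cos4.4° − 10·3.009 = 421.6; c'Δl = 2.11; W sinα = 34.8
Slice 3: Δl = 2.1/cos14.2° = 2.166 m; N'_3 = 391·cos14.2° − 90·2.166 = 184.1; c'Δl = 1.52; W sinα = 95.9
Slice 4: Δl = 2.1/cos22.5° = 2.273 m; N'_4 = 361·cos22.5° − 57·2.273 = 204.0; c'Δl = 1.59; W sinα = 138.1
Slice 5: Δl = 2.4/cos32.1° = 2.833 m; N'_5 = 355·cos32.1° − 51·2.833 = 156.2; c'Δl = 1.98; W sinα = 188.6
Slice 6: Δl = 2.4/cos43.6° = 3.314 m; N'_6 = 263·cos43.6° − 28·3.314 = 97.7; c'Δl = 2.32; W sinα = 181.4
Slice 7: Δl = 2.4/cos58.0° = 4.529 m; N'_7 = 117·cos58.0° − 7·4.529 = 30.3; c'Δl = 3.17; W sinα = 99.2
Σc'Δl = 14.2 kN/m; ΣN' = 1151.5 kN/m; ΣW sinα = 729.2 kN/m
Resisting = 14.2 + 1151.5·tan27.3° = 14.2 + 594.3 = 608.5 kN/m
FS = 608.5 / 729.2 = 0.834

FS = 0.83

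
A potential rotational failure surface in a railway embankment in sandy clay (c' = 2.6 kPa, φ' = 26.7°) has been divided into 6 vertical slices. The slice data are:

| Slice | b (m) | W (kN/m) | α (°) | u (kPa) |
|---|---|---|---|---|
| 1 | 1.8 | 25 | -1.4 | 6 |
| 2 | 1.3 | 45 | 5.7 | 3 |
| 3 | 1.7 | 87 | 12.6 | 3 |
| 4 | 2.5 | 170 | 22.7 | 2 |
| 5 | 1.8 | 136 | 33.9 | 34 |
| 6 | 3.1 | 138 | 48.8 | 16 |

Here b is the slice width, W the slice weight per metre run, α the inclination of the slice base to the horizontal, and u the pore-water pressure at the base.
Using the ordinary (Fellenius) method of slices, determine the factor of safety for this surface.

Ordinary method of slices: FS = Σ[c'·Δl_i + (W_i cosα_i − u_i·Δl_i)·tanφ'] / Σ W_i sinα_i, with Δl_i = b_i / cosα_i.
Slice 1: Δl = 1.8/cos(-1.4°) = 1.801 m; N'_1 = 25·cos(-1.4°) − 6·1.801 = 14.2; c'Δl = 4.68; W sinα = -0.6
Slice 2: Δl = 1.3/cos5.7° = 1.306 m; N'_2 = 45·cos5.7° − 3·1.306 = 40.9; c'Δl = 3.40; W sinα = 4.5
Slice 3: Δl = 1.7/cos12.6° = 1.742 m; N'_3 = 87·cos12.6° − 3·1.742 = 79.7; c'Δl = 4.53; W sinα = 19.0
Slice 4: Δl = 2.5/cos22.7° = 2.710 m; N'_4 = 170·cos22.7° − 2·2.710 = 151.4; c'Δl = 7.05; W sinα = 65.6
Slice 5: Δl = 1.8/cos33.9° = 2.169 m; N'_5 = 136·cos33.9° − 34·2.169 = 39.1; c'Δl = 5.64; W sinα = 75.9
Slice 6: Δl = 3.1/cos48.8° = 4.706 m; N'_6 = 138·cos48.8° − 16·4.706 = 15.6; c'Δl = 12.24; W sinα = 103.8
Σc'Δl = 37.5 kN/m; ΣN' = 340.9 kN/m; ΣW sinα = 268.1 kN/m
Resisting = 37.5 + 340.9·tan26.7° = 37.5 + 171.4 = 209.0 kN/m
FS = 209.0 / 268.1 = 0.779

FS = 0.78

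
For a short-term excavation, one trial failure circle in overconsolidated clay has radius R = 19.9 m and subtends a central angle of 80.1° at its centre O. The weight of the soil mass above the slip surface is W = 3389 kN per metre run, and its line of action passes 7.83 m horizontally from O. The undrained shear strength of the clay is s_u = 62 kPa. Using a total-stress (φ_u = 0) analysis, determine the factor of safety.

Taking moments about the centre O, the resisting moment is provided by the undrained shear strength acting along the arc:
Arc length L_a = R·θ = 19.9·(80.1°·π/180) = 19.9·1.3980 = 27.82 m
M_R = s_u·L_a·R = 62·27.82·19.9 = 34324.8 kN·m/m
M_D = W·d = 3389·7.83 = 26535.9 kN·m/m
FS = M_R / M_D = 34324.8 / 26535.9 = 1.294

FS = 1.29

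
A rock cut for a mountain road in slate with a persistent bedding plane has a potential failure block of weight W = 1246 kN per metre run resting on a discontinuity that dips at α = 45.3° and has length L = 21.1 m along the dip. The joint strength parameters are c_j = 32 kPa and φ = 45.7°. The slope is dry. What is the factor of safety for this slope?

FS = 1.78

Resolving the block weight along and normal to the plane and applying the Mohr–Coulomb strength on the joint:
N' = W cosα = 1246·cos45.3° = 876.4 kN/m
Driving force T = W sinα = 1246·sin45.3° = 885.7 kN/m
Resisting force R = c_j·L + N'·tanφ = 32·21.1 + 876.4·tan45.7° = 675.2 + 898.1 = 1573.3 kN/m
FS = R / T = 1573.3 / 885.7 = 1.776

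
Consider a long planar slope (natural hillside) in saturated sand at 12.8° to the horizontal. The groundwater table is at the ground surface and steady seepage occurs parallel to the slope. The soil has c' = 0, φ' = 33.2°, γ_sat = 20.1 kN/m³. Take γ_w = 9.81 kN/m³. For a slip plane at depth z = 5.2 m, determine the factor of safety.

With seepage parallel to the slope and the water table at the surface, the effective normal stress on the slip plane uses the buoyant unit weight γ' = γ_sat − γ_w while the driving shear stress uses γ_sat:
FS = [c' + γ' z cos²β tanφ'] / [γ_sat z sinβ cosβ]
(For c' = 0 this reduces to FS = (γ'/γ_sat)·tanφ'/tanβ.)
γ' = 20.1 − 9.81 = 10.29 kN/m³
Numerator = 0.0 + 10.29·5.2·cos²12.8°·tan33.2° = 0.0 + 10.29·5.2·0.9509·0.6544 = 33.296 kPa
Denominator = 20.1·5.2·sin12.8°·cos12.8° = 20.1·5.2·0.2215·0.9751 = 22.581 kPa
FS = 33.296 / 22.581 = 1.475

FS = 1.47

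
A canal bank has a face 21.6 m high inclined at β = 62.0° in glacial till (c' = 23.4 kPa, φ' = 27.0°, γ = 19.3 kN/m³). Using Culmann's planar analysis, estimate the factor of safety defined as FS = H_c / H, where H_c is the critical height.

H_c = (4c'/γ) · sinβ cosφ' / [1 − cos(β − φ')]
    = (4·23.4/19.3) · sin62.0°·cos27.0° / [1 − cos35.0°]
    = 4.850 · 0.7867 / 0.1808 = 21.10 m
FS = H_c / H = 21.10 / 21.6 = 0.977

FS = 0.98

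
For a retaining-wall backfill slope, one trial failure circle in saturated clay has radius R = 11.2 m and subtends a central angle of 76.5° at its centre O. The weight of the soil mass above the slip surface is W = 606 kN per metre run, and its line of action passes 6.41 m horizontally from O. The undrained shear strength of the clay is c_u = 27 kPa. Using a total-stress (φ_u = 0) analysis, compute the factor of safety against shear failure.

Taking moments about the centre O, the resisting moment is provided by the undrained shear strength acting along the arc:
Arc length L_a = R·θ = 11.2·(76.5°·π/180) = 11.2·1.3352 = 14.95 m
M_R = c_u·L_a·R = 27·14.95·11.2 = 4522.1 kN·m/m
M_D = W·d = 606·6.41 = 3884.5 kN·m/m
FS = M_R / M_D = 4522.1 / 3884.5 = 1.164

FS = 1.16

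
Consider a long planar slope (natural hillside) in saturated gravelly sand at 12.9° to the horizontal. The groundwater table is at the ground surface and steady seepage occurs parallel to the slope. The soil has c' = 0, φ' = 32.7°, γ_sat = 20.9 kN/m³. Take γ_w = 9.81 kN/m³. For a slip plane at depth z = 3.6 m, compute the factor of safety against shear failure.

FS = 1.49

With seepage parallel to the slope and the water table at the surface, the effective normal stress on the slip plane uses the buoyant unit weight γ' = γ_sat − γ_w while the driving shear stress uses γ_sat:
FS = [c' + γ' z cos²β tanφ'] / [γ_sat z sinβ cosβ]
(For c' = 0 this reduces to FS = (γ'/γ_sat)·tanφ'/tanβ.)
γ' = 20.9 − 9.81 = 11.09 kN/m³
Numerator = 0.0 + 11.09·3.6·cos²12.9°·tan32.7° = 0.0 + 11.09·3.6·0.9502·0.6420 = 24.353 kPa
Denominator = 20.9·3.6·sin12.9°·cos12.9° = 20.9·3.6·0.2233·0.9748 = 16.373 kPa
FS = 24.353 / 16.373 = 1.487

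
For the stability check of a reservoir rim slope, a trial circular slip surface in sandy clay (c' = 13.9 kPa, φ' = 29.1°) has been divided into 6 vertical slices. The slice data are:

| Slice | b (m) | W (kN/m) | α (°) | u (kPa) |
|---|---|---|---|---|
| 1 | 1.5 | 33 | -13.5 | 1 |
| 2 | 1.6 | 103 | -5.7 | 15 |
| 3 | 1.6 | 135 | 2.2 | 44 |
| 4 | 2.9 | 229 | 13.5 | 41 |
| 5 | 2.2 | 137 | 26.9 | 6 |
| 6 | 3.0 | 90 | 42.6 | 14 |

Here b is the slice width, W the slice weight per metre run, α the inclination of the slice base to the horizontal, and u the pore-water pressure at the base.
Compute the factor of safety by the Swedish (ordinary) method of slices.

Ordinary method of slices: FS = Σ[c'·Δl_i + (W_i cosα_i − u_i·Δl_i)·tanφ'] / Σ W_i sinα_i, with Δl_i = b_i / cosα_i.
Slice 1: Δl = 1.5/cos(-13.5°) = 1.543 m; N'_1 = 33·cos(-13.5°) − 1·1.543 = 30.5; c'Δl = 21.44; W sinα = -7.7
Slice 2: Δl = 1.6/cos(-5.7°) = 1.608 m; N'_2 = 103·cos(-5.7°) − 15·1.608 = 78.4; c'Δl = 22.35; W sinα = -10.2
Slice 3: Δl = 1.6/cos2.2° = 1.601 m; N'_3 = 135·cos2.2° − 44·1.601 = 64.4; c'Δl = 22.26; W sinα = 5.2
Slice 4: Δl = 2.9/cos13.5° = 2.982 m; N'_4 = 229·cos13.5° − 41·2.982 = 100.4; c'Δl = 41.46; W sinα = 53.5
Slice 5: Δl = 2.2/cos26.9° = 2.467 m; N'_5 = 137·cos26.9° − 6·2.467 = 107.4; c'Δl = 34.29; W sinα = 62.0
Slice 6: Δl = 3.0/cos42.6° = 4.076 m; N'_6 = 90·cos42.6° − 14·4.076 = 9.2; c'Δl = 56.65; W sinα = 60.9
Σc'Δl = 198.4 kN/m; ΣN' = 390.3 kN/m; ΣW sinα = 163.6 kN/m
Resisting = 198.4 + 390.3·tan29.1° = 198.4 + 217.3 = 415.7 kN/m
FS = 415.7 / 163.6 = 2.541

FS = 2.54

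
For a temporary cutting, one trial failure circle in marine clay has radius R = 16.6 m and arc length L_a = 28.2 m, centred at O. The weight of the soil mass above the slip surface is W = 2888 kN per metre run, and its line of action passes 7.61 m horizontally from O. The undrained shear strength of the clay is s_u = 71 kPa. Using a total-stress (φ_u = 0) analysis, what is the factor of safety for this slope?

Taking moments about the centre O, the resisting moment is provided by the undrained shear strength acting along the arc:
M_R = s_u·L_a·R = 71·28.20·16.6 = 33236.5 kN·m/m
M_D = W·d = 2888·7.61 = 21977.7 kN·m/m
FS = M_R / M_D = 33236.5 / 21977.7 = 1.512

FS = 1.51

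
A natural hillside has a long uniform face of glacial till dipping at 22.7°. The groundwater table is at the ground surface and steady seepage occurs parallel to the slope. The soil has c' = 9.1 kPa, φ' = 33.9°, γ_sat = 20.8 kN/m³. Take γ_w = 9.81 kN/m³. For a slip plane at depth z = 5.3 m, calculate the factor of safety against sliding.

FS = 1.08

With seepage parallel to the slope and the water table at the surface, the effective normal stress on the slip plane uses the buoyant unit weight γ' = γ_sat − γ_w while the driving shear stress uses γ_sat:
FS = [c' + γ' z cos²β tanφ'] / [γ_sat z sinβ cosβ]
γ' = 20.8 − 9.81 = 10.99 kN/m³
Numerator = 9.1 + 10.99·5.3·cos²22.7°·tan33.9° = 9.1 + 10.99·5.3·0.8511·0.6720 = 42.411 kPa
Denominator = 20.8·5.3·sin22.7°·cos22.7° = 20.8·5.3·0.3859·0.9225 = 39.247 kPa
FS = 42.411 / 39.247 = 1.081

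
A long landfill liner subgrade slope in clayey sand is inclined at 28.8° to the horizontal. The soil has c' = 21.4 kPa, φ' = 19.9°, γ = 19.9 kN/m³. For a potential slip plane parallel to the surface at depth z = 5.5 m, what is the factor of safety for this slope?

FS = 1.12

For an infinite slope with a slip plane parallel to the surface (no pore pressure): FS = [c' + γz cos²β tanφ'] / [γz sinβ cosβ].
γz = 19.9·5.5 = 109.45 kN/m²
Numerator = 21.4 + 109.45·cos²28.8°·tan19.9° = 21.4 + 109.45·0.7679·0.3620 = 51.825 kPa
Denominator = 109.45·sin28.8°·cos28.8° = 109.45·0.4818·0.8763 = 46.206 kPa
FS = 51.825 / 46.206 = 1.122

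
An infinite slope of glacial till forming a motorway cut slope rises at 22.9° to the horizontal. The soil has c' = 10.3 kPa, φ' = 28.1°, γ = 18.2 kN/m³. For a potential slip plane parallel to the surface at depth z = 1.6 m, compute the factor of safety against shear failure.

FS = 2.25

For an infinite slope with a slip plane parallel to the surface (no pore pressure): FS = [c' + γz cos²β tanφ'] / [γz sinβ cosβ].
γz = 18.2·1.6 = 29.12 kN/m²
Numerator = 10.3 + 29.12·cos²22.9°·tan28.1° = 10.3 + 29.12·0.8486·0.5340 = 23.494 kPa
Denominator = 29.12·sin22.9°·cos22.9° = 29.12·0.3891·0.9212 = 10.438 kPa
FS = 23.494 / 10.438 = 2.251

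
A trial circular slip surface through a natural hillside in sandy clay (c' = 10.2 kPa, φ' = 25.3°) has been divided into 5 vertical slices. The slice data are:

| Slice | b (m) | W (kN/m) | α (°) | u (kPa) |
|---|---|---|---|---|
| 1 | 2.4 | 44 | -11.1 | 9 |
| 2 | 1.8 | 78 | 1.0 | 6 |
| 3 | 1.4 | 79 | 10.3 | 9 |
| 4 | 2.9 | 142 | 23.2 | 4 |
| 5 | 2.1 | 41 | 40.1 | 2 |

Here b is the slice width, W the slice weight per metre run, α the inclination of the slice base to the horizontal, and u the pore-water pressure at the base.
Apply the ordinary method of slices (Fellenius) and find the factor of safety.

Ordinary method of slices: FS = Σ[c'·Δl_i + (W_i cosα_i − u_i·Δl_i)·tanφ'] / Σ W_i sinα_i, with Δl_i = b_i / cosα_i.
Slice 1: Δl = 2.4/cos(-11.1°) = 2.446 m; N'_1 = 44·cos(-11.1°) − 9·2.446 = 21.2; c'Δl = 24.95; W sinα = -8.5
Slice 2: Δl = 1.8/cos1.0° = 1.800 m; N'_2 = 78·cos1.0° − 6·1.800 = 67.2; c'Δl = 18.36; W sinα = 1.4
Slice 3: Δl = 1.4/cos10.3° = 1.423 m; N'_3 = 79·cos10.3° − 9·1.423 = 64.9; c'Δl = 14.51; W sinα = 14.1
Slice 4: Δl = 2.9/cos23.2° = 3.155 m; N'_4 = 142·cos23.2° − 4·3.155 = 117.9; c'Δl = 32.18; W sinα = 55.9
Slice 5: Δl = 2.1/cos40.1° = 2.745 m; N'_5 = 41·cos40.1° − 2·2.745 = 25.9; c'Δl = 28.00; W sinα = 26.4
Σc'Δl = 118.0 kN/m; ΣN' = 297.0 kN/m; ΣW sinα = 89.4 kN/m
Resisting = 118.0 + 297.0·tan25.3° = 118.0 + 140.4 = 258.4 kN/m
FS = 258.4 / 89.4 = 2.892

FS = 2.89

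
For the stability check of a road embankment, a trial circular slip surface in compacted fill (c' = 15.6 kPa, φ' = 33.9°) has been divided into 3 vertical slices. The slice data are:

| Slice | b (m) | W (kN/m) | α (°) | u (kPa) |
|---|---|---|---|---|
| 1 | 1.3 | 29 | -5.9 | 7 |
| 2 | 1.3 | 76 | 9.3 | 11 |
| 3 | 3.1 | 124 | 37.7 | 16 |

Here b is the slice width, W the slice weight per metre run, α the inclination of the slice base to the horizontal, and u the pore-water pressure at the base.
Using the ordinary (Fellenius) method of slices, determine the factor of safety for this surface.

FS = 2.11

Ordinary method of slices: FS = Σ[c'·Δl_i + (W_i cosα_i − u_i·Δl_i)·tanφ'] / Σ W_i sinα_i, with Δl_i = b_i / cosα_i.
Slice 1: Δl = 1.3/cos(-5.9°) = 1.307 m; N'_1 = 29·cos(-5.9°) − 7·1.307 = 19.7; c'Δl = 20.39; W sinα = -3.0
Slice 2: Δl = 1.3/cos9.3° = 1.317 m; N'_2 = 76·cos9.3° − 11·1.317 = 60.5; c'Δl = 20.55; W sinα = 12.3
Slice 3: Δl = 3.1/cos37.7° = 3.918 m; N'_3 = 124·cos37.7° − 16·3.918 = 35.4; c'Δl = 61.12; W sinα = 75.8
Σc'Δl = 102.1 kN/m; ΣN' = 115.6 kN/m; ΣW sinα = 85.1 kN/m
Resisting = 102.1 + 115.6·tan33.9° = 102.1 + 77.7 = 179.8 kN/m
FS = 179.8 / 85.1 = 2.112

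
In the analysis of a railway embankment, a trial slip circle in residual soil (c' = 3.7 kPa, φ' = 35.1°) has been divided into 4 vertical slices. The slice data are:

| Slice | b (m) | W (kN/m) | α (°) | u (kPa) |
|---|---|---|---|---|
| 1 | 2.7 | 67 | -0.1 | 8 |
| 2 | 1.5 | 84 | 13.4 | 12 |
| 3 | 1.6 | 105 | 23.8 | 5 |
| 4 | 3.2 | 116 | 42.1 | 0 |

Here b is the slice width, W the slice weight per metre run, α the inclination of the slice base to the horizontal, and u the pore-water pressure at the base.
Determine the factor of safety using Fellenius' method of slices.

Ordinary method of slices: FS = Σ[c'·Δl_i + (W_i cosα_i − u_i·Δl_i)·tanφ'] / Σ W_i sinα_i, with Δl_i = b_i / cosα_i.
Slice 1: Δl = 2.7/cos(-0.1°) = 2.700 m; N'_1 = 67·cos(-0.1°) − 8·2.700 = 45.4; c'Δl = 9.99; W sinα = -0.1
Slice 2: Δl = 1.5/cos13.4° = 1.542 m; N'_2 = 84·cos13.4° − 12·1.542 = 63.2; c'Δl = 5.71; W sinα = 19.5
Slice 3: Δl = 1.6/cos23.8° = 1.749 m; N'_3 = 105·cos23.8° − 5·1.749 = 87.3; c'Δl = 6.47; W sinα = 42.4
Slice 4: Δl = 3.2/cos42.1° = 4.313 m; N'_4 = 116·cos42.1° − 0·4.313 = 86.1; c'Δl = 15.96; W sinα = 77.8
Σc'Δl = 38.1 kN/m; ΣN' = 282.0 kN/m; ΣW sinα = 139.5 kN/m
Resisting = 38.1 + 282.0·tan35.1° = 38.1 + 198.2 = 236.3 kN/m
FS = 236.3 / 139.5 = 1.694

FS = 1.69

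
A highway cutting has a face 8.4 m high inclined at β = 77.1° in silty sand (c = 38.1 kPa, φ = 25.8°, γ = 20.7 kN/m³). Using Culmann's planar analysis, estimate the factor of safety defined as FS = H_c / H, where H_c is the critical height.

FS = 2.05

H_c = (4c/γ) · sinβ cosφ / [1 − cos(β − φ)]
    = (4·38.1/20.7) · sin77.1°·cos25.8° / [1 − cos51.3°]
    = 7.362 · 0.8776 / 0.3748 = 17.24 m
FS = H_c / H = 17.24 / 8.4 = 2.052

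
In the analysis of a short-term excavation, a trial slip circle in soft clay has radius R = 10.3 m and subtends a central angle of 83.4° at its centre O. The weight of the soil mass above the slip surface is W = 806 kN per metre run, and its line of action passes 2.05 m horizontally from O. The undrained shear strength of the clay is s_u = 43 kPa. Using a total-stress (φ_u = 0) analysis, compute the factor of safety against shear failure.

FS = 4.02

Taking moments about the centre O, the resisting moment is provided by the undrained shear strength acting along the arc:
Arc length L_a = R·θ = 10.3·(83.4°·π/180) = 10.3·1.4556 = 14.99 m
M_R = s_u·L_a·R = 43·14.99·10.3 = 6640.3 kN·m/m
M_D = W·d = 806·2.05 = 1652.3 kN·m/m
FS = M_R / M_D = 6640.3 / 1652.3 = 4.019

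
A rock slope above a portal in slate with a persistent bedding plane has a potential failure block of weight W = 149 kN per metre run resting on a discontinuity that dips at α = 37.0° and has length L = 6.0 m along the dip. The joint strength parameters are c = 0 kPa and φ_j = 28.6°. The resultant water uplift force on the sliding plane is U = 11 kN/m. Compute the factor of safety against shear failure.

FS = 0.66

Resolving the block weight along and normal to the plane and applying the Mohr–Coulomb strength on the joint:
N' = W cosα − U = 149·cos37.0° − 11 = 108.0 kN/m
Driving force T = W sinα = 149·sin37.0° = 89.7 kN/m
Resisting force R = c·L + N'·tanφ_j = 0·6.0 + 108.0·tan28.6° = 0.0 + 58.9 = 58.9 kN/m
FS = R / T = 58.9 / 89.7 = 0.657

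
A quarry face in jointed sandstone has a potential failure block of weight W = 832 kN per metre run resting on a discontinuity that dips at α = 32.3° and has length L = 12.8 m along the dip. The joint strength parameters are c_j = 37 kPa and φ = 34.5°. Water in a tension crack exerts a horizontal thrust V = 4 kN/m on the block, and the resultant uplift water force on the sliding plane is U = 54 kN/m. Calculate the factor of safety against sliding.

FS = 2.05

Resolving the block weight along and normal to the plane and applying the Mohr–Coulomb strength on the joint:
N' = W cosα − U − V sinα = 832·cos32.3° − 54 − 4·sin32.3° = 647.1 kN/m
Driving force T = W sinα + V cosα = 832·sin32.3° + 4·cos32.3° = 448.0 kN/m
Resisting force R = c_j·L + N'·tanφ = 37·12.8 + 647.1·tan34.5° = 473.6 + 444.8 = 918.4 kN/m
FS = R / T = 918.4 / 448.0 = 2.050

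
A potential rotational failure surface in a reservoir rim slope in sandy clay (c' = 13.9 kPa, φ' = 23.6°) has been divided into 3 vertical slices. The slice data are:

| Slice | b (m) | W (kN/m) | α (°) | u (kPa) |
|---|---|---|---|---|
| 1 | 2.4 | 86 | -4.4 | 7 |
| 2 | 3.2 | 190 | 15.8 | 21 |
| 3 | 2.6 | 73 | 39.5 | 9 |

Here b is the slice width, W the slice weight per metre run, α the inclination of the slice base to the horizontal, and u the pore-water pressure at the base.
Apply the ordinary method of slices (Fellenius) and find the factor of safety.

Ordinary method of slices: FS = Σ[c'·Δl_i + (W_i cosα_i − u_i·Δl_i)·tanφ'] / Σ W_i sinα_i, with Δl_i = b_i / cosα_i.
Slice 1: Δl = 2.4/cos(-4.4°) = 2.407 m; N'_1 = 86·cos(-4.4°) − 7·2.407 = 68.9; c'Δl = 33.46; W sinα = -6.6
Slice 2: Δl = 3.2/cos15.8° = 3.326 m; N'_2 = 190·cos15.8° − 21·3.326 = 113.0; c'Δl = 46.23; W sinα = 51.7
Slice 3: Δl = 2.6/cos39.5° = 3.370 m; N'_3 = 73·cos39.5° − 9·3.370 = 26.0; c'Δl = 46.84; W sinα = 46.4
Σc'Δl = 126.5 kN/m; ΣN' = 207.9 kN/m; ΣW sinα = 91.6 kN/m
Resisting = 126.5 + 207.9·tan23.6° = 126.5 + 90.8 = 217.3 kN/m
FS = 217.3 / 91.6 = 2.374

FS = 2.37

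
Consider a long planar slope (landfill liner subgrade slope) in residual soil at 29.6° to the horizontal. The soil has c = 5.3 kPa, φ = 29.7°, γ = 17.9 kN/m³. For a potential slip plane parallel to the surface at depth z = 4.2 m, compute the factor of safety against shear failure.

For an infinite slope with a slip plane parallel to the surface (no pore pressure): FS = [c + γz cos²β tanφ] / [γz sinβ cosβ].
γz = 17.9·4.2 = 75.18 kN/m²
Numerator = 5.3 + 75.18·cos²29.6°·tan29.7° = 5.3 + 75.18·0.7560·0.5704 = 37.720 kPa
Denominator = 75.18·sin29.6°·cos29.6° = 75.18·0.4939·0.8695 = 32.288 kPa
FS = 37.720 / 32.288 = 1.168

FS = 1.17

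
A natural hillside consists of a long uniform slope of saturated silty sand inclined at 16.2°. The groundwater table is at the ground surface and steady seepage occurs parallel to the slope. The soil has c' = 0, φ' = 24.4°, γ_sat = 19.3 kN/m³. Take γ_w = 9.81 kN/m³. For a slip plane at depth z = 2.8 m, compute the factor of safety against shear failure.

FS = 0.77

With seepage parallel to the slope and the water table at the surface, the effective normal stress on the slip plane uses the buoyant unit weight γ' = γ_sat − γ_w while the driving shear stress uses γ_sat:
FS = [c' + γ' z cos²β tanφ'] / [γ_sat z sinβ cosβ]
(For c' = 0 this reduces to FS = (γ'/γ_sat)·tanφ'/tanβ.)
γ' = 19.3 − 9.81 = 9.49 kN/m³
Numerator = 0.0 + 9.49·2.8·cos²16.2°·tan24.4° = 0.0 + 9.49·2.8·0.9222·0.4536 = 11.115 kPa
Denominator = 19.3·2.8·sin16.2°·cos16.2° = 19.3·2.8·0.2790·0.9603 = 14.478 kPa
FS = 11.115 / 14.478 = 0.768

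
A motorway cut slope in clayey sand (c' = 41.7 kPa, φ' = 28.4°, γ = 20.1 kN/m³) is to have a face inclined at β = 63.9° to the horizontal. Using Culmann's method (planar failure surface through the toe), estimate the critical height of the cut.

Culmann's analysis gives the critical failure plane at α_cr = (β + φ')/2 = (63.9 + 28.4)/2 = 46.1°, and the critical height
H_c = (4c'/γ) · sinβ cosφ' / [1 − cos(β − φ')]
    = (4·41.7/20.1) · sin63.9°·cos28.4° / [1 − cos(35.5°)]
    = 8.299 · 0.8980·0.8796 / [1 − 0.8141]
    = 8.299 · 0.7899 / 0.1859
    = 35.27 m

H_c = 35.27 m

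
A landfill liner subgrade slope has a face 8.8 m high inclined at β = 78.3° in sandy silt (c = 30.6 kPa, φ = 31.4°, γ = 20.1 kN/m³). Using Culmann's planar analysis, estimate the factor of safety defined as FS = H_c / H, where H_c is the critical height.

H_c = (4c/γ) · sinβ cosφ / [1 − cos(β − φ)]
    = (4·30.6/20.1) · sin78.3°·cos31.4° / [1 − cos46.9°]
    = 6.090 · 0.8358 / 0.3167 = 16.07 m
FS = H_c / H = 16.07 / 8.8 = 1.826

FS = 1.83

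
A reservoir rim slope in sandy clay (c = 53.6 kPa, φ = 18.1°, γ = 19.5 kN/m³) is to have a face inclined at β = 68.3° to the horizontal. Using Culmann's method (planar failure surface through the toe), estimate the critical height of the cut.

H_c = 26.98 m

Culmann's analysis gives the critical failure plane at α_cr = (β + φ)/2 = (68.3 + 18.1)/2 = 43.2°, and the critical height
H_c = (4c/γ) · sinβ cosφ / [1 − cos(β − φ)]
    = (4·53.6/19.5) · sin68.3°·cos18.1° / [1 − cos(50.2°)]
    = 10.995 · 0.9291·0.9505 / [1 − 0.6401]
    = 10.995 · 0.8832 / 0.3599
    = 26.98 m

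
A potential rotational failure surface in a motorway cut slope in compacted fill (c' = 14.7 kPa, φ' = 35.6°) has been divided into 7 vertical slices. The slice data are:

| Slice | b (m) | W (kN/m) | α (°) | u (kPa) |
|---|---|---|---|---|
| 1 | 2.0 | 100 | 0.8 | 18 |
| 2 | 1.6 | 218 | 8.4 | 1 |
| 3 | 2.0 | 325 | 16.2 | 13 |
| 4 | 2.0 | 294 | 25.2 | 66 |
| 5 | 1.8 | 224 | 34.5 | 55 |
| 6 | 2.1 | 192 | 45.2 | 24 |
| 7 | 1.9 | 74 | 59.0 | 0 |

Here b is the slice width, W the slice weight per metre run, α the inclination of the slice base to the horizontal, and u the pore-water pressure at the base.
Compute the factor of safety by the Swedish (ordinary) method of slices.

Ordinary method of slices: FS = Σ[c'·Δl_i + (W_i cosα_i − u_i·Δl_i)·tanφ'] / Σ W_i sinα_i, with Δl_i = b_i / cosα_i.
Slice 1: Δl = 2.0/cos0.8° = 2.000 m; N'_1 = 100·cos0.8° − 18·2.000 = 64.0; c'Δl = 29.40; W sinα = 1.4
Slice 2: Δl = 1.6/cos8.4° = 1.617 m; N'_2 = 218·cos8.4° − 1·1.617 = 214.0; c'Δl = 23.78; W sinα = 31.8
Slice 3: Δl = 2.0/cos16.2° = 2.083 m; N'_3 = 325·cos16.2° − 13·2.083 = 285.0; c'Δl = 30.62; W sinα = 90.7
Slice 4: Δl = 2.0/cos25.2° = 2.210 m; N'_4 = 294·cos25.2° − 66·2.210 = 120.1; c'Δl = 32.49; W sinα = 125.2
Slice 5: Δl = 1.8/cos34.5° = 2.184 m; N'_5 = 224·cos34.5° − 55·2.184 = 64.5; c'Δl = 32.11; W sinα = 126.9
Slice 6: Δl = 2.1/cos45.2° = 2.980 m; N'_6 = 192·cos45.2° − 24·2.980 = 63.8; c'Δl = 43.81; W sinα = 136.2
Slice 7: Δl = 1.9/cos59.0° = 3.689 m; N'_7 = 74·cos59.0° − 0·3.689 = 38.1; c'Δl = 54.23; W sinα = 63.4
Σc'Δl = 246.4 kN/m; ΣN' = 849.5 kN/m; ΣW sinα = 575.6 kN/m
Resisting = 246.4 + 849.5·tan35.6° = 246.4 + 608.2 = 854.6 kN/m
FS = 854.6 / 575.6 = 1.485

FS = 1.48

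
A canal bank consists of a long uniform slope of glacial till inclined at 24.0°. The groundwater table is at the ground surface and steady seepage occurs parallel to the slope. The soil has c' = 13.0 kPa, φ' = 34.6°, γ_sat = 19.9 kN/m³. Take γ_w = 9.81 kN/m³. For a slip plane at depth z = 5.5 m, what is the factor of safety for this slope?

With seepage parallel to the slope and the water table at the surface, the effective normal stress on the slip plane uses the buoyant unit weight γ' = γ_sat − γ_w while the driving shear stress uses γ_sat:
FS = [c' + γ' z cos²β tanφ'] / [γ_sat z sinβ cosβ]
γ' = 19.9 − 9.81 = 10.09 kN/m³
Numerator = 13.0 + 10.09·5.5·cos²24.0°·tan34.6° = 13.0 + 10.09·5.5·0.8346·0.6899 = 44.950 kPa
Denominator = 19.9·5.5·sin24.0°·cos24.0° = 19.9·5.5·0.4067·0.9135 = 40.669 kPa
FS = 44.950 / 40.669 = 1.105

FS = 1.11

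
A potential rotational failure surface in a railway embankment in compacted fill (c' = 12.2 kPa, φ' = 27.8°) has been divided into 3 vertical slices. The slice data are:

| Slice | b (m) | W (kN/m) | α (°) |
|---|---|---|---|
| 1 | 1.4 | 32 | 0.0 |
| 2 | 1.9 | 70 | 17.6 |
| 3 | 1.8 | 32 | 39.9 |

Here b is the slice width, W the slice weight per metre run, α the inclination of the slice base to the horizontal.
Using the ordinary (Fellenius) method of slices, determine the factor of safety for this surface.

FS = 3.24

Ordinary method of slices: FS = Σ[c'·Δl_i + (W_i cosα_i)·tanφ'] / Σ W_i sinα_i, with Δl_i = b_i / cosα_i.
Slice 1: Δl = 1.4/cos0.0° = 1.400 m; N'_1 = 32·cos0.0° = 32.0; c'Δl = 17.08; W sinα = 0.0
Slice 2: Δl = 1.9/cos17.6° = 1.993 m; N'_2 = 70·cos17.6° = 66.7; c'Δl = 24.32; W sinα = 21.2
Slice 3: Δl = 1.8/cos39.9° = 2.346 m; N'_3 = 32·cos39.9° = 24.5; c'Δl = 28.62; W sinα = 20.5
Σc'Δl = 70.0 kN/m; ΣN' = 123.3 kN/m; ΣW sinα = 41.7 kN/m
Resisting = 70.0 + 123.3·tan27.8° = 70.0 + 65.0 = 135.0 kN/m
FS = 135.0 / 41.7 = 3.238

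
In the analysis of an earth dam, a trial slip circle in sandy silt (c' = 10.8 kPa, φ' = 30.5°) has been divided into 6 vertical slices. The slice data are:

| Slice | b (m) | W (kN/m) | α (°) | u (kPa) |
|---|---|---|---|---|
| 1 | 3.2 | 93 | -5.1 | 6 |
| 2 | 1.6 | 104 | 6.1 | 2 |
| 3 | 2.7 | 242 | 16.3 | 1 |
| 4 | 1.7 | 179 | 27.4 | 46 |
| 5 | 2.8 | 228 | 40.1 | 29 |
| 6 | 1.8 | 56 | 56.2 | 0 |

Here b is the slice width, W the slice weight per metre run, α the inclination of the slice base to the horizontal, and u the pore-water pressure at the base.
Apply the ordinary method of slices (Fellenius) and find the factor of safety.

FS = 1.49

Ordinary method of slices: FS = Σ[c'·Δl_i + (W_i cosα_i − u_i·Δl_i)·tanφ'] / Σ W_i sinα_i, with Δl_i = b_i / cosα_i.
Slice 1: Δl = 3.2/cos(-5.1°) = 3.213 m; N'_1 = 93·cos(-5.1°) − 6·3.213 = 73.4; c'Δl = 34.70; W sinα = -8.3
Slice 2: Δl = 1.6/cos6.1° = 1.609 m; N'_2 = 104·cos6.1° − 2·1.609 = 100.2; c'Δl = 17.38; W sinα = 11.1
Slice 3: Δl = 2.7/cos16.3° = 2.813 m; N'_3 = 242·cos16.3° − 1·2.813 = 229.5; c'Δl = 30.38; W sinα = 67.9
Slice 4: Δl = 1.7/cos27.4° = 1.915 m; N'_4 = 179·cos27.4° − 46·1.915 = 70.8; c'Δl = 20.68; W sinα = 82.4
Slice 5: Δl = 2.8/cos40.1° = 3.661 m; N'_5 = 228·cos40.1° − 29·3.661 = 68.2; c'Δl = 39.53; W sinα = 146.9
Slice 6: Δl = 1.8/cos56.2° = 3.236 m; N'_6 = 56·cos56.2° − 0·3.236 = 31.2; c'Δl = 34.95; W sinα = 46.5
Σc'Δl = 177.6 kN/m; ΣN' = 573.2 kN/m; ΣW sinα = 346.5 kN/m
Resisting = 177.6 + 573.2·tan30.5° = 177.6 + 337.7 = 515.3 kN/m
FS = 515.3 / 346.5 = 1.487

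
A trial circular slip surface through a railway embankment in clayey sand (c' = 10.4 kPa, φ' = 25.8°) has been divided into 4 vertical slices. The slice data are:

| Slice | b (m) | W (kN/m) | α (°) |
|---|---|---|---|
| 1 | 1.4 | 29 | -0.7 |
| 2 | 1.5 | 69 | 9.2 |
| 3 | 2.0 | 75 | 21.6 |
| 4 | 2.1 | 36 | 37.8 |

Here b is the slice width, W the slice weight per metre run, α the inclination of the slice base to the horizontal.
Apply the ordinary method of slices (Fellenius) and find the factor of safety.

FS = 2.90

Ordinary method of slices: FS = Σ[c'·Δl_i + (W_i cosα_i)·tanφ'] / Σ W_i sinα_i, with Δl_i = b_i / cosα_i.
Slice 1: Δl = 1.4/cos(-0.7°) = 1.400 m; N'_1 = 29·cos(-0.7°) = 29.0; c'Δl = 14.56; W sinα = -0.4
Slice 2: Δl = 1.5/cos9.2° = 1.520 m; N'_2 = 69·cos9.2° = 68.1; c'Δl = 15.80; W sinα = 11.0
Slice 3: Δl = 2.0/cos21.6° = 2.151 m; N'_3 = 75·cos21.6° = 69.7; c'Δl = 22.37; W sinα = 27.6
Slice 4: Δl = 2.1/cos37.8° = 2.658 m; N'_4 = 36·cos37.8° = 28.4; c'Δl = 27.64; W sinα = 22.1
Σc'Δl = 80.4 kN/m; ΣN' = 195.3 kN/m; ΣW sinα = 60.4 kN/m
Resisting = 80.4 + 195.3·tan25.8° = 80.4 + 94.4 = 174.8 kN/m
FS = 174.8 / 60.4 = 2.896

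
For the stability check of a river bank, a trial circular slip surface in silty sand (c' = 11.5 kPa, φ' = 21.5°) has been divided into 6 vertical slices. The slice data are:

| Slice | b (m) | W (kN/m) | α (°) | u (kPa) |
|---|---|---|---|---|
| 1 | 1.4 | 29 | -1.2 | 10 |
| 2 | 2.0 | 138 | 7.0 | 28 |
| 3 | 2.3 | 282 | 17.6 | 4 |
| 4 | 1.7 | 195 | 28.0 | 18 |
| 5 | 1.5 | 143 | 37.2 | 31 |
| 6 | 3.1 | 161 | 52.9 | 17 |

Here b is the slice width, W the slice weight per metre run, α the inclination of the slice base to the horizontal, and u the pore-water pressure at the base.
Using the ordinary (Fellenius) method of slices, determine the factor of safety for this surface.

Ordinary method of slices: FS = Σ[c'·Δl_i + (W_i cosα_i − u_i·Δl_i)·tanφ'] / Σ W_i sinα_i, with Δl_i = b_i / cosα_i.
Slice 1: Δl = 1.4/cos(-1.2°) = 1.400 m; N'_1 = 29·cos(-1.2°) − 10·1.400 = 15.0; c'Δl = 16.10; W sinα = -0.6
Slice 2: Δl = 2.0/cos7.0° = 2.015 m; N'_2 = 138·cos7.0° − 28·2.015 = 80.6; c'Δl = 23.17; W sinα = 16.8
Slice 3: Δl = 2.3/cos17.6° = 2.413 m; N'_3 = 282·cos17.6° − 4·2.413 = 259.1; c'Δl = 27.75; W sinα = 85.3
Slice 4: Δl = 1.7/cos28.0° = 1.925 m; N'_4 = 195·cos28.0° − 18·1.925 = 137.5; c'Δl = 22.14; W sinα = 91.5
Slice 5: Δl = 1.5/cos37.2° = 1.883 m; N'_5 = 143·cos37.2° − 31·1.883 = 55.5; c'Δl = 21.66; W sinα = 86.5
Slice 6: Δl = 3.1/cos52.9° = 5.139 m; N'_6 = 161·cos52.9° − 17·5.139 = 9.8; c'Δl = 59.10; W sinα = 128.4
Σc'Δl = 169.9 kN/m; ΣN' = 557.5 kN/m; ΣW sinα = 407.9 kN/m
Resisting = 169.9 + 557.5·tan21.5° = 169.9 + 219.6 = 389.5 kN/m
FS = 389.5 / 407.9 = 0.955

FS = 0.95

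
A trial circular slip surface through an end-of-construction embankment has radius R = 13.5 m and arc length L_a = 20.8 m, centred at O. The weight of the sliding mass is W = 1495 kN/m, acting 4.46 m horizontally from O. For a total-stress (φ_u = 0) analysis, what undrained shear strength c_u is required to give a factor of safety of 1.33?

c_u = 31.6 kPa

FS = c_u·L_a·R / (W·d), so c_u = FS·W·d / (L_a·R).
c_u = 1.33·1495·4.46 / (20.80·13.5) = 8868.0 / 280.80 = 31.58 kPa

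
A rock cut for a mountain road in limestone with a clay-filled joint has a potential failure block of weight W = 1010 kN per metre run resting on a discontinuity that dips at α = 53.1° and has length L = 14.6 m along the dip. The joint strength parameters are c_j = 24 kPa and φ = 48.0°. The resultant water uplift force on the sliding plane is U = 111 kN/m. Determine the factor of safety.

FS = 1.12

Resolving the block weight along and normal to the plane and applying the Mohr–Coulomb strength on the joint:
N' = W cosα − U = 1010·cos53.1° − 111 = 495.4 kN/m
Driving force T = W sinα = 1010·sin53.1° = 807.7 kN/m
Resisting force R = c_j·L + N'·tanφ = 24·14.6 + 495.4·tan48.0° = 350.4 + 550.2 = 900.6 kN/m
FS = R / T = 900.6 / 807.7 = 1.115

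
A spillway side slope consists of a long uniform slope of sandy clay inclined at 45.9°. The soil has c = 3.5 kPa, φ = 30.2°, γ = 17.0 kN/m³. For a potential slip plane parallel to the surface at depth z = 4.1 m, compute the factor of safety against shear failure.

FS = 0.66

For an infinite slope with a slip plane parallel to the surface (no pore pressure): FS = [c + γz cos²β tanφ] / [γz sinβ cosβ].
γz = 17.0·4.1 = 69.70 kN/m²
Numerator = 3.5 + 69.70·cos²45.9°·tan30.2° = 3.5 + 69.70·0.4843·0.5820 = 23.146 kPa
Denominator = 69.70·sin45.9°·cos45.9° = 69.70·0.7181·0.6959 = 34.833 kPa
FS = 23.146 / 34.833 = 0.664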